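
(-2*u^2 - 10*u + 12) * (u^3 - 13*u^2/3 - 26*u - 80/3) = -2*u^5 - 4*u^4/3 + 322*u^3/3 + 784*u^2/3 - 136*u/3 - 320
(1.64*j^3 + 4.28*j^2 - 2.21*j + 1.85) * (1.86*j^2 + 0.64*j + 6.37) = 3.0504*j^5 + 9.0104*j^4 + 9.0754*j^3 + 29.2902*j^2 - 12.8937*j + 11.7845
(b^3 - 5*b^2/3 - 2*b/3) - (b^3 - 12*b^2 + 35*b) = 31*b^2/3 - 107*b/3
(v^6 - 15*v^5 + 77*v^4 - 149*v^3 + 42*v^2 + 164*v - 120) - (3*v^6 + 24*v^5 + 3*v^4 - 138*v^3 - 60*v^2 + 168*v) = -2*v^6 - 39*v^5 + 74*v^4 - 11*v^3 + 102*v^2 - 4*v - 120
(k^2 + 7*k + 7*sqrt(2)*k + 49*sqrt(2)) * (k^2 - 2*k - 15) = k^4 + 5*k^3 + 7*sqrt(2)*k^3 - 29*k^2 + 35*sqrt(2)*k^2 - 203*sqrt(2)*k - 105*k - 735*sqrt(2)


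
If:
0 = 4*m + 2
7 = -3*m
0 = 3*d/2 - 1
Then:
No Solution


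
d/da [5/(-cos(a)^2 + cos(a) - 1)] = 5*(1 - 2*cos(a))*sin(a)/(sin(a)^2 + cos(a) - 2)^2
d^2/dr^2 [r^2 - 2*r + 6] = 2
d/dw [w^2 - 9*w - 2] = 2*w - 9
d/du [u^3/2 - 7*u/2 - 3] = 3*u^2/2 - 7/2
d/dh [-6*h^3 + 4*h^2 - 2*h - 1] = -18*h^2 + 8*h - 2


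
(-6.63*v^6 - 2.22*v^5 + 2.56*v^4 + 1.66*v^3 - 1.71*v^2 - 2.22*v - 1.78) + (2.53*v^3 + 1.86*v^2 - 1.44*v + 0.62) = -6.63*v^6 - 2.22*v^5 + 2.56*v^4 + 4.19*v^3 + 0.15*v^2 - 3.66*v - 1.16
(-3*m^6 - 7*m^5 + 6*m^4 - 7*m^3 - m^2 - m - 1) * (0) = 0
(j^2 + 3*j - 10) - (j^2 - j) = 4*j - 10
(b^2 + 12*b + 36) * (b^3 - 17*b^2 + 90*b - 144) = b^5 - 5*b^4 - 78*b^3 + 324*b^2 + 1512*b - 5184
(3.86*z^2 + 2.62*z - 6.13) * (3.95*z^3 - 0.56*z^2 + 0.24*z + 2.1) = 15.247*z^5 + 8.1874*z^4 - 24.7543*z^3 + 12.1676*z^2 + 4.0308*z - 12.873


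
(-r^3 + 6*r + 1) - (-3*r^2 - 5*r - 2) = -r^3 + 3*r^2 + 11*r + 3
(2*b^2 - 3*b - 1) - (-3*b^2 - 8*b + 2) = 5*b^2 + 5*b - 3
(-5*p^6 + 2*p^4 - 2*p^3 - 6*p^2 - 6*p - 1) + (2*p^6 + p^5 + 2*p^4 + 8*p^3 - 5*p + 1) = -3*p^6 + p^5 + 4*p^4 + 6*p^3 - 6*p^2 - 11*p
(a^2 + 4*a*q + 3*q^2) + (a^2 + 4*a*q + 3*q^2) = 2*a^2 + 8*a*q + 6*q^2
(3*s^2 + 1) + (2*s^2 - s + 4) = 5*s^2 - s + 5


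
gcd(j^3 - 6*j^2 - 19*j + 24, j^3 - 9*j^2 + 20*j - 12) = j - 1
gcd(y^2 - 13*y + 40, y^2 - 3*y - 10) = y - 5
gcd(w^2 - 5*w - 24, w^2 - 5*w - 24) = w^2 - 5*w - 24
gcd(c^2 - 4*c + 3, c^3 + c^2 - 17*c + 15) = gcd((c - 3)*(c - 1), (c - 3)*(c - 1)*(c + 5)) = c^2 - 4*c + 3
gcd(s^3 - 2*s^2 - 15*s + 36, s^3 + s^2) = 1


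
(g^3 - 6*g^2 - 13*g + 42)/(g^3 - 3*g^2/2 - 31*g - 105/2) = 2*(g - 2)/(2*g + 5)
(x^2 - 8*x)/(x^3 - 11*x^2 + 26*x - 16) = x/(x^2 - 3*x + 2)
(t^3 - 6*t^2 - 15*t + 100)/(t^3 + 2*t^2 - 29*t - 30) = (t^2 - t - 20)/(t^2 + 7*t + 6)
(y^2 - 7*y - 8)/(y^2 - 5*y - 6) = (y - 8)/(y - 6)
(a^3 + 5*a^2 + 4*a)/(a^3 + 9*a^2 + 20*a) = (a + 1)/(a + 5)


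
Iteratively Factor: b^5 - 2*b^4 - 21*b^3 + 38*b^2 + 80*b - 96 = (b - 4)*(b^4 + 2*b^3 - 13*b^2 - 14*b + 24) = (b - 4)*(b + 4)*(b^3 - 2*b^2 - 5*b + 6) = (b - 4)*(b - 1)*(b + 4)*(b^2 - b - 6) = (b - 4)*(b - 3)*(b - 1)*(b + 4)*(b + 2)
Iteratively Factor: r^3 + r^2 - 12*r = (r + 4)*(r^2 - 3*r) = (r - 3)*(r + 4)*(r)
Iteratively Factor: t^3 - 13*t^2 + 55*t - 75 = (t - 5)*(t^2 - 8*t + 15) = (t - 5)*(t - 3)*(t - 5)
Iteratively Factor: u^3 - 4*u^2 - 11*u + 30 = (u + 3)*(u^2 - 7*u + 10) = (u - 2)*(u + 3)*(u - 5)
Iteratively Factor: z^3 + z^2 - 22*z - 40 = (z - 5)*(z^2 + 6*z + 8) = (z - 5)*(z + 2)*(z + 4)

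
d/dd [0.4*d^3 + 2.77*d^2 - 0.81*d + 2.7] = 1.2*d^2 + 5.54*d - 0.81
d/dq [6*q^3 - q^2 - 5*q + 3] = 18*q^2 - 2*q - 5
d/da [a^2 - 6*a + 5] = 2*a - 6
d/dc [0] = 0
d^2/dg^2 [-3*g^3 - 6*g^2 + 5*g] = -18*g - 12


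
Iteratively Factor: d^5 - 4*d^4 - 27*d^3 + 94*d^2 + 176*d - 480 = (d - 5)*(d^4 + d^3 - 22*d^2 - 16*d + 96) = (d - 5)*(d + 3)*(d^3 - 2*d^2 - 16*d + 32) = (d - 5)*(d - 2)*(d + 3)*(d^2 - 16) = (d - 5)*(d - 2)*(d + 3)*(d + 4)*(d - 4)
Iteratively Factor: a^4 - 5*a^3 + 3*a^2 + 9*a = (a)*(a^3 - 5*a^2 + 3*a + 9) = a*(a + 1)*(a^2 - 6*a + 9) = a*(a - 3)*(a + 1)*(a - 3)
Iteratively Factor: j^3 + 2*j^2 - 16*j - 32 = (j + 2)*(j^2 - 16) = (j - 4)*(j + 2)*(j + 4)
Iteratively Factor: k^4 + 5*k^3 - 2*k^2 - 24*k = (k + 3)*(k^3 + 2*k^2 - 8*k) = (k + 3)*(k + 4)*(k^2 - 2*k) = (k - 2)*(k + 3)*(k + 4)*(k)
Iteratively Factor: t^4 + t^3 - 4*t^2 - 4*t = (t - 2)*(t^3 + 3*t^2 + 2*t) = t*(t - 2)*(t^2 + 3*t + 2) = t*(t - 2)*(t + 2)*(t + 1)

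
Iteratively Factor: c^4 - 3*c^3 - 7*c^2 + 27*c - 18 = (c - 1)*(c^3 - 2*c^2 - 9*c + 18) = (c - 1)*(c + 3)*(c^2 - 5*c + 6) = (c - 2)*(c - 1)*(c + 3)*(c - 3)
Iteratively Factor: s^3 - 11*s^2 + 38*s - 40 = (s - 5)*(s^2 - 6*s + 8) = (s - 5)*(s - 2)*(s - 4)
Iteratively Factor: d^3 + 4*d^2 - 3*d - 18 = (d + 3)*(d^2 + d - 6) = (d + 3)^2*(d - 2)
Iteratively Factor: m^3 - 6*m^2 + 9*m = (m - 3)*(m^2 - 3*m) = m*(m - 3)*(m - 3)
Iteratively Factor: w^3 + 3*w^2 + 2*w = (w)*(w^2 + 3*w + 2) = w*(w + 1)*(w + 2)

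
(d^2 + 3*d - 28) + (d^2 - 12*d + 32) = 2*d^2 - 9*d + 4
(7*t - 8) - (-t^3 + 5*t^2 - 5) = t^3 - 5*t^2 + 7*t - 3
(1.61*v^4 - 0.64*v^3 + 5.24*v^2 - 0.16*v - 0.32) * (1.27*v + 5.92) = 2.0447*v^5 + 8.7184*v^4 + 2.866*v^3 + 30.8176*v^2 - 1.3536*v - 1.8944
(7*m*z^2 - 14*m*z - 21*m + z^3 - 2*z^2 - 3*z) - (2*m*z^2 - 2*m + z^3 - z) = 5*m*z^2 - 14*m*z - 19*m - 2*z^2 - 2*z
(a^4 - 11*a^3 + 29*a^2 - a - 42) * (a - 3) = a^5 - 14*a^4 + 62*a^3 - 88*a^2 - 39*a + 126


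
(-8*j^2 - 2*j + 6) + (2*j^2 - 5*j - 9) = -6*j^2 - 7*j - 3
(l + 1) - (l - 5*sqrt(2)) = 1 + 5*sqrt(2)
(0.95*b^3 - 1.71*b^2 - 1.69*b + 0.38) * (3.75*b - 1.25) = 3.5625*b^4 - 7.6*b^3 - 4.2*b^2 + 3.5375*b - 0.475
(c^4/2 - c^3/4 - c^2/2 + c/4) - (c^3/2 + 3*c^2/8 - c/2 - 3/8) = c^4/2 - 3*c^3/4 - 7*c^2/8 + 3*c/4 + 3/8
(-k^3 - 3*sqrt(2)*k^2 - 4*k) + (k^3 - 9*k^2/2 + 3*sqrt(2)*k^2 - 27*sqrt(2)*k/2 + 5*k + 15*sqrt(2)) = -9*k^2/2 - 27*sqrt(2)*k/2 + k + 15*sqrt(2)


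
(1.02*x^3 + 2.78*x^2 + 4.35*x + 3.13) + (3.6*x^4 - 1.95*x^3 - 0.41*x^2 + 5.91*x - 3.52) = 3.6*x^4 - 0.93*x^3 + 2.37*x^2 + 10.26*x - 0.39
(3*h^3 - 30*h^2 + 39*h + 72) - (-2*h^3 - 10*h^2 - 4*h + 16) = 5*h^3 - 20*h^2 + 43*h + 56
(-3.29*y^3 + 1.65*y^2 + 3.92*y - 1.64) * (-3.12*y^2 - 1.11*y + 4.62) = 10.2648*y^5 - 1.4961*y^4 - 29.2617*y^3 + 8.3886*y^2 + 19.9308*y - 7.5768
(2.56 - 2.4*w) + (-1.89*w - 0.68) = 1.88 - 4.29*w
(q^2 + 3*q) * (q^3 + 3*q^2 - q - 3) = q^5 + 6*q^4 + 8*q^3 - 6*q^2 - 9*q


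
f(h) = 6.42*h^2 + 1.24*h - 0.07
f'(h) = 12.84*h + 1.24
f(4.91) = 160.79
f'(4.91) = 64.28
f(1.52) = 16.65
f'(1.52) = 20.76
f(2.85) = 55.61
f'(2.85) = 37.83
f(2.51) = 43.49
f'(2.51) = 33.47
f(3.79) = 96.85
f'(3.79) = 49.90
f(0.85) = 5.62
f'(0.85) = 12.15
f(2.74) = 51.53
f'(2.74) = 36.42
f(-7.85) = 385.81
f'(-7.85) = -99.55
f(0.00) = -0.07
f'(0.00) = 1.24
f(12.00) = 939.29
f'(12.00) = 155.32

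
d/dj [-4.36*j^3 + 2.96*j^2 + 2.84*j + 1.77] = -13.08*j^2 + 5.92*j + 2.84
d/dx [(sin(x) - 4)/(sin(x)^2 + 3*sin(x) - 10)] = (8*sin(x) + cos(x)^2 + 1)*cos(x)/(sin(x)^2 + 3*sin(x) - 10)^2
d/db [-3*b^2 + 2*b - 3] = 2 - 6*b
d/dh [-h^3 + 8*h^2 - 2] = h*(16 - 3*h)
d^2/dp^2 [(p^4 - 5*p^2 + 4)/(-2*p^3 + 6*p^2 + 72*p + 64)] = 20*(-2*p^3 - 15*p^2 - 132*p + 16)/(p^6 - 12*p^5 - 48*p^4 + 704*p^3 + 1536*p^2 - 12288*p - 32768)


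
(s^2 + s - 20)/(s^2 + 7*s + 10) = (s - 4)/(s + 2)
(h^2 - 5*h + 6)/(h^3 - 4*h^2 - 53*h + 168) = (h - 2)/(h^2 - h - 56)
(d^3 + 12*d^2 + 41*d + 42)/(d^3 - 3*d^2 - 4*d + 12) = (d^2 + 10*d + 21)/(d^2 - 5*d + 6)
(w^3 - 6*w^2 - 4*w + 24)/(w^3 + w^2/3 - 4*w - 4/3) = 3*(w - 6)/(3*w + 1)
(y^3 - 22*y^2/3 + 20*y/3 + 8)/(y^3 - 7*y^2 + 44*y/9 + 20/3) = 3*(y - 2)/(3*y - 5)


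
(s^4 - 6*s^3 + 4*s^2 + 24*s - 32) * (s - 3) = s^5 - 9*s^4 + 22*s^3 + 12*s^2 - 104*s + 96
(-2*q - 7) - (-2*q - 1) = -6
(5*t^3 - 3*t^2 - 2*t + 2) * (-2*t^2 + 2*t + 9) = -10*t^5 + 16*t^4 + 43*t^3 - 35*t^2 - 14*t + 18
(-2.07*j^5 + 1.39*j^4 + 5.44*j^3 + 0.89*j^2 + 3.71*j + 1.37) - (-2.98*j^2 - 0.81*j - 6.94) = -2.07*j^5 + 1.39*j^4 + 5.44*j^3 + 3.87*j^2 + 4.52*j + 8.31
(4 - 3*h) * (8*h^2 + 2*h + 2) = -24*h^3 + 26*h^2 + 2*h + 8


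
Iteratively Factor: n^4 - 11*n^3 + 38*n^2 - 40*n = (n)*(n^3 - 11*n^2 + 38*n - 40) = n*(n - 5)*(n^2 - 6*n + 8) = n*(n - 5)*(n - 2)*(n - 4)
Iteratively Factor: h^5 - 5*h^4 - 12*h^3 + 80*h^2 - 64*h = (h - 4)*(h^4 - h^3 - 16*h^2 + 16*h) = (h - 4)^2*(h^3 + 3*h^2 - 4*h) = (h - 4)^2*(h + 4)*(h^2 - h) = (h - 4)^2*(h - 1)*(h + 4)*(h)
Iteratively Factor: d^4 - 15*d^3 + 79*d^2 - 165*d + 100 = (d - 5)*(d^3 - 10*d^2 + 29*d - 20) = (d - 5)*(d - 4)*(d^2 - 6*d + 5) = (d - 5)^2*(d - 4)*(d - 1)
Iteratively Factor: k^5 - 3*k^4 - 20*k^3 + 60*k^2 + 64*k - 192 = (k + 2)*(k^4 - 5*k^3 - 10*k^2 + 80*k - 96) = (k + 2)*(k + 4)*(k^3 - 9*k^2 + 26*k - 24) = (k - 2)*(k + 2)*(k + 4)*(k^2 - 7*k + 12) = (k - 3)*(k - 2)*(k + 2)*(k + 4)*(k - 4)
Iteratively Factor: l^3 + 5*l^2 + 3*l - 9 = (l + 3)*(l^2 + 2*l - 3) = (l - 1)*(l + 3)*(l + 3)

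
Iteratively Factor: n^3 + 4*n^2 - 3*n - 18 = (n - 2)*(n^2 + 6*n + 9) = (n - 2)*(n + 3)*(n + 3)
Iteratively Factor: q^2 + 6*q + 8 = (q + 2)*(q + 4)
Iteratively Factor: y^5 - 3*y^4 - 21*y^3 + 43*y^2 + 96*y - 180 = (y - 2)*(y^4 - y^3 - 23*y^2 - 3*y + 90) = (y - 5)*(y - 2)*(y^3 + 4*y^2 - 3*y - 18) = (y - 5)*(y - 2)*(y + 3)*(y^2 + y - 6) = (y - 5)*(y - 2)*(y + 3)^2*(y - 2)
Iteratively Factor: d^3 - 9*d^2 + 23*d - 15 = (d - 3)*(d^2 - 6*d + 5) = (d - 3)*(d - 1)*(d - 5)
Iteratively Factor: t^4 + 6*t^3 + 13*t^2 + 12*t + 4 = (t + 1)*(t^3 + 5*t^2 + 8*t + 4) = (t + 1)*(t + 2)*(t^2 + 3*t + 2) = (t + 1)*(t + 2)^2*(t + 1)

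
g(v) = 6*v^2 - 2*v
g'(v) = 12*v - 2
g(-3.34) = 73.61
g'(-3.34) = -42.08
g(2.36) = 28.70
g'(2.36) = 26.32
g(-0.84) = 5.91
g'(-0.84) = -12.08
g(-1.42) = 14.94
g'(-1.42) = -19.04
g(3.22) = 55.77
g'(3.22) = 36.64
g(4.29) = 101.84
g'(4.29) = 49.48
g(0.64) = 1.18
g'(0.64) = 5.68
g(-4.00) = 104.00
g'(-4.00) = -50.00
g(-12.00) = 888.00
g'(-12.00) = -146.00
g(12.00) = 840.00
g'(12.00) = 142.00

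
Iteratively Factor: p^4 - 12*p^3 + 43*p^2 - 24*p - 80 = (p - 4)*(p^3 - 8*p^2 + 11*p + 20) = (p - 4)*(p + 1)*(p^2 - 9*p + 20) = (p - 5)*(p - 4)*(p + 1)*(p - 4)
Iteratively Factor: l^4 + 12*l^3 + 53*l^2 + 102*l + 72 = (l + 2)*(l^3 + 10*l^2 + 33*l + 36) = (l + 2)*(l + 3)*(l^2 + 7*l + 12) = (l + 2)*(l + 3)*(l + 4)*(l + 3)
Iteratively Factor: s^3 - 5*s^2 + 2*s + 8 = (s + 1)*(s^2 - 6*s + 8) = (s - 4)*(s + 1)*(s - 2)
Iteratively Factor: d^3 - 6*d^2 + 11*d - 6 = (d - 1)*(d^2 - 5*d + 6) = (d - 2)*(d - 1)*(d - 3)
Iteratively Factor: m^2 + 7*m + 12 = (m + 3)*(m + 4)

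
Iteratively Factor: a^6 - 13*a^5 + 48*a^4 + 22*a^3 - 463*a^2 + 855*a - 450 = (a + 3)*(a^5 - 16*a^4 + 96*a^3 - 266*a^2 + 335*a - 150) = (a - 5)*(a + 3)*(a^4 - 11*a^3 + 41*a^2 - 61*a + 30) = (a - 5)*(a - 3)*(a + 3)*(a^3 - 8*a^2 + 17*a - 10) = (a - 5)*(a - 3)*(a - 1)*(a + 3)*(a^2 - 7*a + 10) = (a - 5)^2*(a - 3)*(a - 1)*(a + 3)*(a - 2)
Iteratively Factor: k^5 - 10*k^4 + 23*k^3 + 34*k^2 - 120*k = (k - 3)*(k^4 - 7*k^3 + 2*k^2 + 40*k) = k*(k - 3)*(k^3 - 7*k^2 + 2*k + 40) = k*(k - 4)*(k - 3)*(k^2 - 3*k - 10) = k*(k - 4)*(k - 3)*(k + 2)*(k - 5)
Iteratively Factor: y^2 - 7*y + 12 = (y - 4)*(y - 3)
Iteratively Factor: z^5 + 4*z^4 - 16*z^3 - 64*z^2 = (z - 4)*(z^4 + 8*z^3 + 16*z^2) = z*(z - 4)*(z^3 + 8*z^2 + 16*z) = z^2*(z - 4)*(z^2 + 8*z + 16) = z^2*(z - 4)*(z + 4)*(z + 4)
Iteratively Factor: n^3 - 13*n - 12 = (n - 4)*(n^2 + 4*n + 3) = (n - 4)*(n + 1)*(n + 3)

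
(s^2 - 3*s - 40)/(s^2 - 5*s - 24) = (s + 5)/(s + 3)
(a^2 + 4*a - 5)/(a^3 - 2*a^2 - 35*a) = (a - 1)/(a*(a - 7))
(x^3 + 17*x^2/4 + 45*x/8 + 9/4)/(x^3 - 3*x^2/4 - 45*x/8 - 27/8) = (x + 2)/(x - 3)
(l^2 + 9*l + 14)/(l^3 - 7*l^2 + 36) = (l + 7)/(l^2 - 9*l + 18)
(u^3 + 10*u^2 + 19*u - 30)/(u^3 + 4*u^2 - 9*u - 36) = (u^3 + 10*u^2 + 19*u - 30)/(u^3 + 4*u^2 - 9*u - 36)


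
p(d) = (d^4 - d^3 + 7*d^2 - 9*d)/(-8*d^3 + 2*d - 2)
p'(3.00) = -0.11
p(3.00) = -0.42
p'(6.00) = -0.11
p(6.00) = -0.74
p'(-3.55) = 0.01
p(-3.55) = 0.93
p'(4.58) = -0.11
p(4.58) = -0.59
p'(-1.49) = 1.82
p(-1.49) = 1.73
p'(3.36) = -0.11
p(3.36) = -0.46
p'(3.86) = -0.10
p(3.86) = -0.52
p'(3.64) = -0.10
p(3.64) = -0.49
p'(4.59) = -0.11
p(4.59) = -0.59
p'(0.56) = -2.48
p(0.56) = 1.28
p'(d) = (24*d^2 - 2)*(d^4 - d^3 + 7*d^2 - 9*d)/(-8*d^3 + 2*d - 2)^2 + (4*d^3 - 3*d^2 + 14*d - 9)/(-8*d^3 + 2*d - 2) = (-4*d^6 + 31*d^4 - 78*d^3 + 10*d^2 - 14*d + 9)/(2*(16*d^6 - 8*d^4 + 8*d^3 + d^2 - 2*d + 1))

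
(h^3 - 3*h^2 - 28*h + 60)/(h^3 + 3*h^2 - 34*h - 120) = (h - 2)/(h + 4)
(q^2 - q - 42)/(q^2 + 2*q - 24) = (q - 7)/(q - 4)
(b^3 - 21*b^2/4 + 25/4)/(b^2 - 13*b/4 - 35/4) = (4*b^2 - b - 5)/(4*b + 7)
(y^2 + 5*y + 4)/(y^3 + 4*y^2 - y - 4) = 1/(y - 1)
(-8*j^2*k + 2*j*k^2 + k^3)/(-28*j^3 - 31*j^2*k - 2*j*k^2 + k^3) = k*(2*j - k)/(7*j^2 + 6*j*k - k^2)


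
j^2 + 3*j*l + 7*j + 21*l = (j + 7)*(j + 3*l)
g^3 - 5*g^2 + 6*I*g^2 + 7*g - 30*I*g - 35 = (g - 5)*(g - I)*(g + 7*I)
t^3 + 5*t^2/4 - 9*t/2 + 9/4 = (t - 1)*(t - 3/4)*(t + 3)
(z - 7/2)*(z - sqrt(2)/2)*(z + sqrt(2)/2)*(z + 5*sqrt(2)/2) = z^4 - 7*z^3/2 + 5*sqrt(2)*z^3/2 - 35*sqrt(2)*z^2/4 - z^2/2 - 5*sqrt(2)*z/4 + 7*z/4 + 35*sqrt(2)/8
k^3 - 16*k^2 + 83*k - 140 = (k - 7)*(k - 5)*(k - 4)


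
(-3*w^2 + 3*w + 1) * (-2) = 6*w^2 - 6*w - 2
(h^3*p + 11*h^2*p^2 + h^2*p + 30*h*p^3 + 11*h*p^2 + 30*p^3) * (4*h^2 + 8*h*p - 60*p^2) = 4*h^5*p + 52*h^4*p^2 + 4*h^4*p + 148*h^3*p^3 + 52*h^3*p^2 - 420*h^2*p^4 + 148*h^2*p^3 - 1800*h*p^5 - 420*h*p^4 - 1800*p^5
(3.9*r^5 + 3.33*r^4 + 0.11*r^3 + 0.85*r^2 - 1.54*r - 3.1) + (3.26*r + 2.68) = 3.9*r^5 + 3.33*r^4 + 0.11*r^3 + 0.85*r^2 + 1.72*r - 0.42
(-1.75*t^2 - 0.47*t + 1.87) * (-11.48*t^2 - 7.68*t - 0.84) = 20.09*t^4 + 18.8356*t^3 - 16.388*t^2 - 13.9668*t - 1.5708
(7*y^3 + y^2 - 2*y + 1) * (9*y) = 63*y^4 + 9*y^3 - 18*y^2 + 9*y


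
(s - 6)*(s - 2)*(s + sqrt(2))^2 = s^4 - 8*s^3 + 2*sqrt(2)*s^3 - 16*sqrt(2)*s^2 + 14*s^2 - 16*s + 24*sqrt(2)*s + 24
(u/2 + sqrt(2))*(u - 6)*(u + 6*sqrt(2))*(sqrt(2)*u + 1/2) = sqrt(2)*u^4/2 - 3*sqrt(2)*u^3 + 33*u^3/4 - 99*u^2/2 + 14*sqrt(2)*u^2 - 84*sqrt(2)*u + 6*u - 36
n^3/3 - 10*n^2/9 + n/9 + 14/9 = (n/3 + 1/3)*(n - 7/3)*(n - 2)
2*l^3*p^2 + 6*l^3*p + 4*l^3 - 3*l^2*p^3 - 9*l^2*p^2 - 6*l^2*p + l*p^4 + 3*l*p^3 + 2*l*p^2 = (-2*l + p)*(-l + p)*(p + 2)*(l*p + l)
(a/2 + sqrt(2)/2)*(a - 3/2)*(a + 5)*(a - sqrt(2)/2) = a^4/2 + sqrt(2)*a^3/4 + 7*a^3/4 - 17*a^2/4 + 7*sqrt(2)*a^2/8 - 15*sqrt(2)*a/8 - 7*a/4 + 15/4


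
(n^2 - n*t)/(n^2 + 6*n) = (n - t)/(n + 6)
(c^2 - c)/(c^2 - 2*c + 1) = c/(c - 1)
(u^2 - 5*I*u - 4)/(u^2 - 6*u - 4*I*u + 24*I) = (u - I)/(u - 6)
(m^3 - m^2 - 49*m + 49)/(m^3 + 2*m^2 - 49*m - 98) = (m - 1)/(m + 2)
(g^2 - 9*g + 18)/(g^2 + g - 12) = (g - 6)/(g + 4)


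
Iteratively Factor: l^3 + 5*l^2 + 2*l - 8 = (l + 2)*(l^2 + 3*l - 4) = (l - 1)*(l + 2)*(l + 4)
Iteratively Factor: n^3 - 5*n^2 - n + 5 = (n + 1)*(n^2 - 6*n + 5) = (n - 5)*(n + 1)*(n - 1)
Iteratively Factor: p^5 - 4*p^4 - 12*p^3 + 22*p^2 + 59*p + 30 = (p + 1)*(p^4 - 5*p^3 - 7*p^2 + 29*p + 30) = (p + 1)^2*(p^3 - 6*p^2 - p + 30) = (p - 3)*(p + 1)^2*(p^2 - 3*p - 10) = (p - 3)*(p + 1)^2*(p + 2)*(p - 5)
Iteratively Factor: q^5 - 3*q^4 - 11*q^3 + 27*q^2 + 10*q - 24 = (q + 3)*(q^4 - 6*q^3 + 7*q^2 + 6*q - 8) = (q - 1)*(q + 3)*(q^3 - 5*q^2 + 2*q + 8) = (q - 1)*(q + 1)*(q + 3)*(q^2 - 6*q + 8) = (q - 2)*(q - 1)*(q + 1)*(q + 3)*(q - 4)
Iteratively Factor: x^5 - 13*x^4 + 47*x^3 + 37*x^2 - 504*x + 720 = (x - 4)*(x^4 - 9*x^3 + 11*x^2 + 81*x - 180) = (x - 5)*(x - 4)*(x^3 - 4*x^2 - 9*x + 36) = (x - 5)*(x - 4)*(x + 3)*(x^2 - 7*x + 12) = (x - 5)*(x - 4)*(x - 3)*(x + 3)*(x - 4)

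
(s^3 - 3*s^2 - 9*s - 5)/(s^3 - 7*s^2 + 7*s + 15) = (s + 1)/(s - 3)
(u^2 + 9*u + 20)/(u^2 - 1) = (u^2 + 9*u + 20)/(u^2 - 1)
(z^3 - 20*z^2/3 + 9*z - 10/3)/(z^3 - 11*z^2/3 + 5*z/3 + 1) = (3*z^2 - 17*z + 10)/(3*z^2 - 8*z - 3)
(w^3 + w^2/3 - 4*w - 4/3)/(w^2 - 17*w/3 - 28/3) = (-3*w^3 - w^2 + 12*w + 4)/(-3*w^2 + 17*w + 28)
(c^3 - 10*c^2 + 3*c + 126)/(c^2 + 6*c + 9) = (c^2 - 13*c + 42)/(c + 3)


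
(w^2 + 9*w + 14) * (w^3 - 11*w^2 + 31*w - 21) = w^5 - 2*w^4 - 54*w^3 + 104*w^2 + 245*w - 294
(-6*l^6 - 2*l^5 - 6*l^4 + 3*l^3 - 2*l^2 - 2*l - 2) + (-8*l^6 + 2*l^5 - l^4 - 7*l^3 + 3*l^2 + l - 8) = -14*l^6 - 7*l^4 - 4*l^3 + l^2 - l - 10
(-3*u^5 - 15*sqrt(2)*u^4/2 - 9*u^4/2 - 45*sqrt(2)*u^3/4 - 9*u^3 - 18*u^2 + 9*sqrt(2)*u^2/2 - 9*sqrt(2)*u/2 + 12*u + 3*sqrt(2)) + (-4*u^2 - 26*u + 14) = -3*u^5 - 15*sqrt(2)*u^4/2 - 9*u^4/2 - 45*sqrt(2)*u^3/4 - 9*u^3 - 22*u^2 + 9*sqrt(2)*u^2/2 - 14*u - 9*sqrt(2)*u/2 + 3*sqrt(2) + 14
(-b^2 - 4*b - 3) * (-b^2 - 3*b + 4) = b^4 + 7*b^3 + 11*b^2 - 7*b - 12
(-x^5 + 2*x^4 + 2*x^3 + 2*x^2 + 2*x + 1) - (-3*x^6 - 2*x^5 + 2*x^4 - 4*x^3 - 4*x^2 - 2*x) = 3*x^6 + x^5 + 6*x^3 + 6*x^2 + 4*x + 1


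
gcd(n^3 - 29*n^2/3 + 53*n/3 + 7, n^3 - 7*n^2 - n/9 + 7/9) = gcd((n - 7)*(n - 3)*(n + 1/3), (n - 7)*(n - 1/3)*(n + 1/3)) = n^2 - 20*n/3 - 7/3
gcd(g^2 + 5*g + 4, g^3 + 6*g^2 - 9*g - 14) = g + 1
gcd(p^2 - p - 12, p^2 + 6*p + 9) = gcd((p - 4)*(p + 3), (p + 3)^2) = p + 3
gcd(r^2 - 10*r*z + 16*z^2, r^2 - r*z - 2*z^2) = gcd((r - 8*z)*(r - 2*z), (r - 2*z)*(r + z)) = -r + 2*z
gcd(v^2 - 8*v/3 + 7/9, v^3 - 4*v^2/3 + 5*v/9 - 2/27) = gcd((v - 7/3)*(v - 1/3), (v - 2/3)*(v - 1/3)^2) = v - 1/3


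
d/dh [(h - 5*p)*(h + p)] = 2*h - 4*p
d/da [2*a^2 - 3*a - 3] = 4*a - 3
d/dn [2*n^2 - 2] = 4*n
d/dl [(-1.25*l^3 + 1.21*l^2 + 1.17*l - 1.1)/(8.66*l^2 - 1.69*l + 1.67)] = (-10.825*l^4 + 4.225*l^3 - 18.4396*l^2 + 23.0934*l + 0.0948999999999998)/(74.9956*l^4 - 29.2708*l^3 + 31.7805*l^2 - 5.6446*l + 2.7889)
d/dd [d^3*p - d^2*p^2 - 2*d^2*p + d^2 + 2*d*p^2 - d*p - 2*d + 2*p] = 3*d^2*p - 2*d*p^2 - 4*d*p + 2*d + 2*p^2 - p - 2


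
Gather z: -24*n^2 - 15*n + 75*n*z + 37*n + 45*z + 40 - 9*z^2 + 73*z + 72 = -24*n^2 + 22*n - 9*z^2 + z*(75*n + 118) + 112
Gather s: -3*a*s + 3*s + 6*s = s*(9 - 3*a)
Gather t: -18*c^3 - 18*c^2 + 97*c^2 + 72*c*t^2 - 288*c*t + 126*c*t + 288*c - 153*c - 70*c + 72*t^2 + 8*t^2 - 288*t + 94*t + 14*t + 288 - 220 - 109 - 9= -18*c^3 + 79*c^2 + 65*c + t^2*(72*c + 80) + t*(-162*c - 180) - 50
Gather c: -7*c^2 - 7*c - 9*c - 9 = -7*c^2 - 16*c - 9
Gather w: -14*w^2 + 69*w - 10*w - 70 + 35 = -14*w^2 + 59*w - 35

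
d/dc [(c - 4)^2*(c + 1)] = (c - 4)*(3*c - 2)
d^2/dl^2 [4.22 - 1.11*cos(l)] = 1.11*cos(l)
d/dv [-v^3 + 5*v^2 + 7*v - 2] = -3*v^2 + 10*v + 7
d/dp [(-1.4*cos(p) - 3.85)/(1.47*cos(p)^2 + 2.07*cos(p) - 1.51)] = (2.058*sin(p)^2 - 11.319*cos(p) - 12.1415)*sin(p)/(1.47*cos(p)^2 + 2.07*cos(p) - 1.51)^2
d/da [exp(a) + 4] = exp(a)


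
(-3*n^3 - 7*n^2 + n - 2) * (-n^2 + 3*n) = 3*n^5 - 2*n^4 - 22*n^3 + 5*n^2 - 6*n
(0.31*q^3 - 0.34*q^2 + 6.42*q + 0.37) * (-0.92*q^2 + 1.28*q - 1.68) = -0.2852*q^5 + 0.7096*q^4 - 6.8624*q^3 + 8.4484*q^2 - 10.312*q - 0.6216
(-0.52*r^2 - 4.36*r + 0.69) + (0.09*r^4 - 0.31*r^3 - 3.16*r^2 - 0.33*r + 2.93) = 0.09*r^4 - 0.31*r^3 - 3.68*r^2 - 4.69*r + 3.62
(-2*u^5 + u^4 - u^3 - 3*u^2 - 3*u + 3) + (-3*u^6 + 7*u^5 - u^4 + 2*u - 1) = -3*u^6 + 5*u^5 - u^3 - 3*u^2 - u + 2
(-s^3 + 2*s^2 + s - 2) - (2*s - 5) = -s^3 + 2*s^2 - s + 3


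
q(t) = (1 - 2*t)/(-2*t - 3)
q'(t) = 2*(1 - 2*t)/(-2*t - 3)^2 - 2/(-2*t - 3) = 8/(2*t + 3)^2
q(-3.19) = 2.18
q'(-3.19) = 0.70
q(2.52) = 0.50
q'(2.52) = 0.12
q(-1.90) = 6.00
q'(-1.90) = 12.50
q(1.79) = 0.39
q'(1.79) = 0.18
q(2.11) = 0.45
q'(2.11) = 0.15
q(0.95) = 0.18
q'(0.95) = 0.33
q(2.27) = 0.47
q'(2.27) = 0.14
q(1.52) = 0.34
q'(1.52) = 0.22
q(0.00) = -0.33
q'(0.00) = 0.89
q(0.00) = -0.33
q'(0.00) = 0.89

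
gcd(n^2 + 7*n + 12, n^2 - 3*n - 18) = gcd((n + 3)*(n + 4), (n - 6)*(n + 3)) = n + 3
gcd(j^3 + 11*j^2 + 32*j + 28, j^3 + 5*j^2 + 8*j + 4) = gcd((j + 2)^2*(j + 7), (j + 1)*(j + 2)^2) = j^2 + 4*j + 4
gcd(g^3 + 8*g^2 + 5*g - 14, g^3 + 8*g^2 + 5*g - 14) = g^3 + 8*g^2 + 5*g - 14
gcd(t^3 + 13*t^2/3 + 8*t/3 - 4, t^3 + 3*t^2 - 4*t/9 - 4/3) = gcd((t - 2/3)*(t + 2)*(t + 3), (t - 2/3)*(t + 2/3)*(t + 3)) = t^2 + 7*t/3 - 2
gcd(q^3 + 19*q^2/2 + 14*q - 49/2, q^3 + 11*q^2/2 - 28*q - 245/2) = q^2 + 21*q/2 + 49/2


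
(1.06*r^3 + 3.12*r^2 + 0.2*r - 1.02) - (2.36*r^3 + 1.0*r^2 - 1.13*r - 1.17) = -1.3*r^3 + 2.12*r^2 + 1.33*r + 0.15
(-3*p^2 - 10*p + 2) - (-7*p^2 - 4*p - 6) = 4*p^2 - 6*p + 8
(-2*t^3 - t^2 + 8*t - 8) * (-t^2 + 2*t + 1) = 2*t^5 - 3*t^4 - 12*t^3 + 23*t^2 - 8*t - 8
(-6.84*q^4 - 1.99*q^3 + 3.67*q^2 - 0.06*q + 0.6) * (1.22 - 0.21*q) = 1.4364*q^5 - 7.9269*q^4 - 3.1985*q^3 + 4.49*q^2 - 0.1992*q + 0.732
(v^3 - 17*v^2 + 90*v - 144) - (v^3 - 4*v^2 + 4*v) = -13*v^2 + 86*v - 144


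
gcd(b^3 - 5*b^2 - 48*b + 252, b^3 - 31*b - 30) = b - 6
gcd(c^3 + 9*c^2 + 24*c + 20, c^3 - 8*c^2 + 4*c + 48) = c + 2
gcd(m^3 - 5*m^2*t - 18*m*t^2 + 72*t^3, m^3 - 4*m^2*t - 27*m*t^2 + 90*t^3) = m^2 - 9*m*t + 18*t^2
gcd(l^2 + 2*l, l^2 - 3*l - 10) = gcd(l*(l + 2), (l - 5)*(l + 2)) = l + 2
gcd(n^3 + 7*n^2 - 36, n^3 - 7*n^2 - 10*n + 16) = 1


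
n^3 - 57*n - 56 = (n - 8)*(n + 1)*(n + 7)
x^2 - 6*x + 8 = (x - 4)*(x - 2)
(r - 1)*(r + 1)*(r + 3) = r^3 + 3*r^2 - r - 3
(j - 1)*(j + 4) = j^2 + 3*j - 4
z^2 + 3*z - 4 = (z - 1)*(z + 4)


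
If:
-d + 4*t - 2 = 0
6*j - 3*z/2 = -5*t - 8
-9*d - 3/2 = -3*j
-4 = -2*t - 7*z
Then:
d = -180/271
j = -809/542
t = 181/542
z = 129/271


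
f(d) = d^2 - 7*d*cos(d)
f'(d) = 7*d*sin(d) + 2*d - 7*cos(d)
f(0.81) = -3.25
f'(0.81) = 0.90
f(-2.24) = -4.71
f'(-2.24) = 12.16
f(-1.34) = 3.94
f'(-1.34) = 4.85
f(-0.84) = 4.63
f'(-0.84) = -1.97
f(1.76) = 5.41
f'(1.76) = 16.94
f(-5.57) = 60.51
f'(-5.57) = -41.94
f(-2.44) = -7.09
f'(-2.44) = 11.49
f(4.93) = 16.85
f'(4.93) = -25.35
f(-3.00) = -11.79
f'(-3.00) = 3.89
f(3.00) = 29.79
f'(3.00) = 15.89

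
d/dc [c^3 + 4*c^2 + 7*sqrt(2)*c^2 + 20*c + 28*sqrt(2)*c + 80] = 3*c^2 + 8*c + 14*sqrt(2)*c + 20 + 28*sqrt(2)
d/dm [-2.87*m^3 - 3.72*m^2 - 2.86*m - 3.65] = -8.61*m^2 - 7.44*m - 2.86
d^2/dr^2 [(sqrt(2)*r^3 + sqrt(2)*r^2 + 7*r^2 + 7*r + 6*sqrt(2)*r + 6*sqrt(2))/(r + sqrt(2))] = 2*(sqrt(2)*r^3 + 6*r^2 + 6*sqrt(2)*r + sqrt(2) + 2)/(r^3 + 3*sqrt(2)*r^2 + 6*r + 2*sqrt(2))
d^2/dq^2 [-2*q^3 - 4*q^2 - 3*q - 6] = -12*q - 8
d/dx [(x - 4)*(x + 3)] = 2*x - 1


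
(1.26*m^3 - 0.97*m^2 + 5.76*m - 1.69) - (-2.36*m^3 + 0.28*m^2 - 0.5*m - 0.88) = 3.62*m^3 - 1.25*m^2 + 6.26*m - 0.81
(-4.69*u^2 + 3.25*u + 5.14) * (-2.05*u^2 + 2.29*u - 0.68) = 9.6145*u^4 - 17.4026*u^3 + 0.0947000000000013*u^2 + 9.5606*u - 3.4952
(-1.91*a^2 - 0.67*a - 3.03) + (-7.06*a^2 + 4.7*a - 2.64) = -8.97*a^2 + 4.03*a - 5.67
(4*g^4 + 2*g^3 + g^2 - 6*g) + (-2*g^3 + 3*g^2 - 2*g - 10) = 4*g^4 + 4*g^2 - 8*g - 10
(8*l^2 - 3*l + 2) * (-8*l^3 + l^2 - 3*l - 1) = -64*l^5 + 32*l^4 - 43*l^3 + 3*l^2 - 3*l - 2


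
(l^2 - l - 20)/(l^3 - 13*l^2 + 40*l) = (l + 4)/(l*(l - 8))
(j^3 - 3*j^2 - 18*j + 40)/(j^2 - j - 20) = j - 2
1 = 1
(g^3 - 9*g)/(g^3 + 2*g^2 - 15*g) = (g + 3)/(g + 5)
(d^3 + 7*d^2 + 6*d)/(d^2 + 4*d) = (d^2 + 7*d + 6)/(d + 4)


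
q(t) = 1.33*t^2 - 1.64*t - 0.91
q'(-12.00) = -33.56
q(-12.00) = 210.29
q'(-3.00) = -9.62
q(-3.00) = 15.98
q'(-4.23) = -12.89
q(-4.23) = 29.82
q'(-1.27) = -5.02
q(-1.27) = 3.32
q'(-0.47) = -2.89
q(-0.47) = 0.15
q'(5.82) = 13.84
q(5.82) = 34.60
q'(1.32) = 1.87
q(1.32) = -0.76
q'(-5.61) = -16.56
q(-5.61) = 50.15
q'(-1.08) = -4.51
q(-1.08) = 2.41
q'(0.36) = -0.68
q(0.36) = -1.33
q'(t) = 2.66*t - 1.64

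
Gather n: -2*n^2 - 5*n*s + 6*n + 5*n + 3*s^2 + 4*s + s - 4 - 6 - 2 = -2*n^2 + n*(11 - 5*s) + 3*s^2 + 5*s - 12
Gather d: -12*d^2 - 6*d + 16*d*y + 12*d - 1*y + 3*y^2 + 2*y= -12*d^2 + d*(16*y + 6) + 3*y^2 + y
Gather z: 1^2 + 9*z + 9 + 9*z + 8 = 18*z + 18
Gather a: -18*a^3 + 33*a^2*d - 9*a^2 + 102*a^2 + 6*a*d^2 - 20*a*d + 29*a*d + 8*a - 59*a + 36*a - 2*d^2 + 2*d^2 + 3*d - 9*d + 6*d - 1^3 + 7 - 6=-18*a^3 + a^2*(33*d + 93) + a*(6*d^2 + 9*d - 15)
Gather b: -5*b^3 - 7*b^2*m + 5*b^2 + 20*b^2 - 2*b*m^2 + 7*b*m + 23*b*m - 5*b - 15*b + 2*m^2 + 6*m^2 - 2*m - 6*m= -5*b^3 + b^2*(25 - 7*m) + b*(-2*m^2 + 30*m - 20) + 8*m^2 - 8*m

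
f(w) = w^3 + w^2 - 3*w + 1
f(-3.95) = -33.18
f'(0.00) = -3.00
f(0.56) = -0.19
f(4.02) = 70.07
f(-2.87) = -5.79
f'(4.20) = 58.32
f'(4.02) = 53.52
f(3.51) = 46.03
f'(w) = 3*w^2 + 2*w - 3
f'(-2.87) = 15.97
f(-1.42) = 4.41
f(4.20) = 80.13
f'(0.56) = -0.94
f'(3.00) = 30.00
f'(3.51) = 40.98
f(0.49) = -0.11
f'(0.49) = -1.30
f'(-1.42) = 0.21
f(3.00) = 28.00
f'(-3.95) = 35.91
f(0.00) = 1.00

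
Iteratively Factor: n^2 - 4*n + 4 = (n - 2)*(n - 2)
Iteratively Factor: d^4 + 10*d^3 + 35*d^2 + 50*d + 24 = (d + 3)*(d^3 + 7*d^2 + 14*d + 8) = (d + 2)*(d + 3)*(d^2 + 5*d + 4) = (d + 2)*(d + 3)*(d + 4)*(d + 1)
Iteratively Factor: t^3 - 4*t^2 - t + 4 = (t + 1)*(t^2 - 5*t + 4) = (t - 1)*(t + 1)*(t - 4)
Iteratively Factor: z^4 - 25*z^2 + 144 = (z + 3)*(z^3 - 3*z^2 - 16*z + 48) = (z - 4)*(z + 3)*(z^2 + z - 12) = (z - 4)*(z - 3)*(z + 3)*(z + 4)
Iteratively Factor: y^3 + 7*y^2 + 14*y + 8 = (y + 1)*(y^2 + 6*y + 8) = (y + 1)*(y + 4)*(y + 2)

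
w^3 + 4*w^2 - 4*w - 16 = (w - 2)*(w + 2)*(w + 4)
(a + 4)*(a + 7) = a^2 + 11*a + 28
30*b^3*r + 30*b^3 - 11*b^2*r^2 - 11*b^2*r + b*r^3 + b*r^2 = (-6*b + r)*(-5*b + r)*(b*r + b)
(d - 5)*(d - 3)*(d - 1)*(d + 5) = d^4 - 4*d^3 - 22*d^2 + 100*d - 75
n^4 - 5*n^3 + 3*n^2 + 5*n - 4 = (n - 4)*(n - 1)^2*(n + 1)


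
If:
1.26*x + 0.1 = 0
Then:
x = -0.08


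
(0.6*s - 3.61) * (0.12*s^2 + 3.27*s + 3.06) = 0.072*s^3 + 1.5288*s^2 - 9.9687*s - 11.0466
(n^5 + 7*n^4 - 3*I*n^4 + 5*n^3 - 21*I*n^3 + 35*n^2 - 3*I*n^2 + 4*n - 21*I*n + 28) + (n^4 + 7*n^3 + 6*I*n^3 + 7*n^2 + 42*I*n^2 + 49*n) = n^5 + 8*n^4 - 3*I*n^4 + 12*n^3 - 15*I*n^3 + 42*n^2 + 39*I*n^2 + 53*n - 21*I*n + 28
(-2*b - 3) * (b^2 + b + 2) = -2*b^3 - 5*b^2 - 7*b - 6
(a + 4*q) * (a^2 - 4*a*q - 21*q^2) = a^3 - 37*a*q^2 - 84*q^3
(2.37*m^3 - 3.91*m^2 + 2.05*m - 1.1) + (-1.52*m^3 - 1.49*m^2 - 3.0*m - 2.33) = 0.85*m^3 - 5.4*m^2 - 0.95*m - 3.43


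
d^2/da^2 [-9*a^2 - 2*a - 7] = -18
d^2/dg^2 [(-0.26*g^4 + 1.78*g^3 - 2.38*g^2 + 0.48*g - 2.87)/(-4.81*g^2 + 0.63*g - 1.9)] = (12.030772*g^6 - 4.72726800000004*g^5 + 14.876004*g^4 + 18.355928*g^3 + 291.945882*g^2 - 64.416246*g - 34.145174)/(111.284641*g^6 - 43.727229*g^5 + 137.603037*g^4 - 34.795467*g^3 + 54.35463*g^2 - 6.8229*g + 6.859)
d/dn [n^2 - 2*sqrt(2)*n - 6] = 2*n - 2*sqrt(2)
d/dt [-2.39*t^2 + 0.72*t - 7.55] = 0.72 - 4.78*t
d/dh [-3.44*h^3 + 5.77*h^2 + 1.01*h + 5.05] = -10.32*h^2 + 11.54*h + 1.01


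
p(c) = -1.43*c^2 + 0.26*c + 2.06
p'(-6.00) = 17.42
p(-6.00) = -50.98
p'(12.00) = -34.06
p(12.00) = -200.74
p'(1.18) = -3.11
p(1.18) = 0.38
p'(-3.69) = 10.81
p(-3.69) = -18.37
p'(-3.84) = 11.24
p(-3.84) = -20.02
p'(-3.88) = 11.36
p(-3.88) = -20.48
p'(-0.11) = 0.57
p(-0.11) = 2.01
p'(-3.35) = 9.84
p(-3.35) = -14.86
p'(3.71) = -10.35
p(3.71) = -16.66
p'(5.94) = -16.73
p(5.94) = -46.85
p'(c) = 0.26 - 2.86*c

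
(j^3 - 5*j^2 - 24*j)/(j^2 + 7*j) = (j^2 - 5*j - 24)/(j + 7)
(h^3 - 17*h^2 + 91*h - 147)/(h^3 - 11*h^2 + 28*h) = (h^2 - 10*h + 21)/(h*(h - 4))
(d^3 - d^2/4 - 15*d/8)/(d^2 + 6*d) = (d^2 - d/4 - 15/8)/(d + 6)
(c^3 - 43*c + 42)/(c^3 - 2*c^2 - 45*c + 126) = (c - 1)/(c - 3)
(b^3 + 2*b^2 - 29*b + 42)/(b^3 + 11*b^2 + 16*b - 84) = (b - 3)/(b + 6)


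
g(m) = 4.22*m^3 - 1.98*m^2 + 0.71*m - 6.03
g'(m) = 12.66*m^2 - 3.96*m + 0.71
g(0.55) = -5.54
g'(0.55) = 2.36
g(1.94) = 18.71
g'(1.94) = 40.67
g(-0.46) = -7.19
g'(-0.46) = 5.21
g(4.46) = 332.14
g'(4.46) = 234.88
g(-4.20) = -356.59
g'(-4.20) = 240.66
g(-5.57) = -800.67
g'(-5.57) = 415.54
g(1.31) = 0.99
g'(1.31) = 17.25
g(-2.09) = -54.69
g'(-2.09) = 64.29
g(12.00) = 7009.53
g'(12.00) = 1776.23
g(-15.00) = -14704.68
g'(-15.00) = 2908.61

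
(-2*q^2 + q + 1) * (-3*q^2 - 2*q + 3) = 6*q^4 + q^3 - 11*q^2 + q + 3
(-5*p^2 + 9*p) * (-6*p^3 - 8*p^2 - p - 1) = 30*p^5 - 14*p^4 - 67*p^3 - 4*p^2 - 9*p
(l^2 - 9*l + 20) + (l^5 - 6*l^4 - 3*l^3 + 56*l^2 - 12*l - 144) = l^5 - 6*l^4 - 3*l^3 + 57*l^2 - 21*l - 124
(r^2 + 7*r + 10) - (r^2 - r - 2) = 8*r + 12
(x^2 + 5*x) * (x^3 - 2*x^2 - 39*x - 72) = x^5 + 3*x^4 - 49*x^3 - 267*x^2 - 360*x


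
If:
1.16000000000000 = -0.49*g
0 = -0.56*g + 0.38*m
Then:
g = -2.37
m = -3.49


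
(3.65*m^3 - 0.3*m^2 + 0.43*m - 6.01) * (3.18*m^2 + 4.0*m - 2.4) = 11.607*m^5 + 13.646*m^4 - 8.5926*m^3 - 16.6718*m^2 - 25.072*m + 14.424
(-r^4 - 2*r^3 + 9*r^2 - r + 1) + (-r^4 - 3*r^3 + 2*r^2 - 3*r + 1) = -2*r^4 - 5*r^3 + 11*r^2 - 4*r + 2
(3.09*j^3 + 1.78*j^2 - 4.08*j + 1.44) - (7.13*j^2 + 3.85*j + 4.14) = 3.09*j^3 - 5.35*j^2 - 7.93*j - 2.7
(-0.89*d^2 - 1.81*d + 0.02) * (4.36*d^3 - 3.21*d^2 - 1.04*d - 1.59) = -3.8804*d^5 - 5.0347*d^4 + 6.8229*d^3 + 3.2333*d^2 + 2.8571*d - 0.0318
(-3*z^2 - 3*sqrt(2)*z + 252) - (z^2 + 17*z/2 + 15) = -4*z^2 - 17*z/2 - 3*sqrt(2)*z + 237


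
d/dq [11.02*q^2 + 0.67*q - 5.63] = 22.04*q + 0.67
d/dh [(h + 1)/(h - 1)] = -2/(h - 1)^2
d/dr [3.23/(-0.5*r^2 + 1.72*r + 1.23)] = (3.23*r - 5.5556)/(-0.5*r^2 + 1.72*r + 1.23)^2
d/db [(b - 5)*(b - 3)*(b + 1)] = 3*b^2 - 14*b + 7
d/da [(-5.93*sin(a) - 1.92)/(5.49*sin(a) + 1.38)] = 2.3574*cos(a)/(5.49*sin(a) + 1.38)^2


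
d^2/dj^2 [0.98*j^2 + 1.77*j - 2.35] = 1.96000000000000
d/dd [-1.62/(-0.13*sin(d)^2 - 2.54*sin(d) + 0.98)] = -(0.4212*sin(d) + 4.1148)*cos(d)/(0.13*sin(d)^2 + 2.54*sin(d) - 0.98)^2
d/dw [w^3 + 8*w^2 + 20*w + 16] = 3*w^2 + 16*w + 20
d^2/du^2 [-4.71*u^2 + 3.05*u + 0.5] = -9.42000000000000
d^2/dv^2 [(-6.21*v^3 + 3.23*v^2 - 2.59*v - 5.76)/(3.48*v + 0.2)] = (-150.411168*v^3 - 25.93296*v^2 - 1.4904*v - 135.648128)/(42.144192*v^3 + 7.26624*v^2 + 0.4176*v + 0.008)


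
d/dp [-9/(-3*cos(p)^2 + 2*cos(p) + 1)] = 18*(3*cos(p) - 1)*sin(p)/(-3*cos(p)^2 + 2*cos(p) + 1)^2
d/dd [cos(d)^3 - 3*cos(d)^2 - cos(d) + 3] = (-3*cos(d)^2 + 6*cos(d) + 1)*sin(d)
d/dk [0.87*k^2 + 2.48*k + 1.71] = 1.74*k + 2.48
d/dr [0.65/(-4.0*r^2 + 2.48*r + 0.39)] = (5.2*r - 1.612)/(-4.0*r^2 + 2.48*r + 0.39)^2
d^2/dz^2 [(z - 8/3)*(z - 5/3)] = 2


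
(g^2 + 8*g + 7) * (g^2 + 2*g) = g^4 + 10*g^3 + 23*g^2 + 14*g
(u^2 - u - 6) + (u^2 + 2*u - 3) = 2*u^2 + u - 9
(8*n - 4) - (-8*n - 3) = 16*n - 1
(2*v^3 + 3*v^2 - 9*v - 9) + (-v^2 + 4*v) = 2*v^3 + 2*v^2 - 5*v - 9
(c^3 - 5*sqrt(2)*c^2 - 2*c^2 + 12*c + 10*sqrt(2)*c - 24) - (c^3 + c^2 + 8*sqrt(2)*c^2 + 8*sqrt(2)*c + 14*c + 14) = -13*sqrt(2)*c^2 - 3*c^2 - 2*c + 2*sqrt(2)*c - 38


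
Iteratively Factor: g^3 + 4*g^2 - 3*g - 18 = (g + 3)*(g^2 + g - 6) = (g + 3)^2*(g - 2)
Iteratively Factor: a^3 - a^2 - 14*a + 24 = (a - 3)*(a^2 + 2*a - 8) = (a - 3)*(a - 2)*(a + 4)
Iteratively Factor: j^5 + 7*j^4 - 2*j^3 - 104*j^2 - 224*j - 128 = (j - 4)*(j^4 + 11*j^3 + 42*j^2 + 64*j + 32) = (j - 4)*(j + 4)*(j^3 + 7*j^2 + 14*j + 8) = (j - 4)*(j + 1)*(j + 4)*(j^2 + 6*j + 8) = (j - 4)*(j + 1)*(j + 4)^2*(j + 2)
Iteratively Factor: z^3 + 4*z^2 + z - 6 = (z + 2)*(z^2 + 2*z - 3) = (z + 2)*(z + 3)*(z - 1)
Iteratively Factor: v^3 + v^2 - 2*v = (v)*(v^2 + v - 2) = v*(v - 1)*(v + 2)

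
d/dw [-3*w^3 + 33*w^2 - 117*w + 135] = -9*w^2 + 66*w - 117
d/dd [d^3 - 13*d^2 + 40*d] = 3*d^2 - 26*d + 40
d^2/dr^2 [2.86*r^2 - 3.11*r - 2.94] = 5.72000000000000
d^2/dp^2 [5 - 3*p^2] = -6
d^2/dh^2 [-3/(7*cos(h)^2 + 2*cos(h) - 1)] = 3*(392*sin(h)^4 - 260*sin(h)^2 - 101*cos(h) + 21*cos(3*h) - 176)/(2*(-7*sin(h)^2 + 2*cos(h) + 6)^3)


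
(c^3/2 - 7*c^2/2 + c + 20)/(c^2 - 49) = (c^3 - 7*c^2 + 2*c + 40)/(2*(c^2 - 49))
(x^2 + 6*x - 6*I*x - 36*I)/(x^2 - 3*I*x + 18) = (x + 6)/(x + 3*I)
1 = 1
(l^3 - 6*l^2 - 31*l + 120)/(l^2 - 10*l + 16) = (l^2 + 2*l - 15)/(l - 2)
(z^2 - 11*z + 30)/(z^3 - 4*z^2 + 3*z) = (z^2 - 11*z + 30)/(z*(z^2 - 4*z + 3))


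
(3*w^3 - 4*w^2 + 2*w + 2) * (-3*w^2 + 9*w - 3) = -9*w^5 + 39*w^4 - 51*w^3 + 24*w^2 + 12*w - 6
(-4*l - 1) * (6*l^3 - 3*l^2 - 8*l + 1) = -24*l^4 + 6*l^3 + 35*l^2 + 4*l - 1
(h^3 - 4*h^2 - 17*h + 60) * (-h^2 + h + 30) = -h^5 + 5*h^4 + 43*h^3 - 197*h^2 - 450*h + 1800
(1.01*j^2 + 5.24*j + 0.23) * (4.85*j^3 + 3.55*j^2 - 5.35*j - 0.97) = 4.8985*j^5 + 28.9995*j^4 + 14.314*j^3 - 28.1972*j^2 - 6.3133*j - 0.2231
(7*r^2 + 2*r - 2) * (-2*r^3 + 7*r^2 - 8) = -14*r^5 + 45*r^4 + 18*r^3 - 70*r^2 - 16*r + 16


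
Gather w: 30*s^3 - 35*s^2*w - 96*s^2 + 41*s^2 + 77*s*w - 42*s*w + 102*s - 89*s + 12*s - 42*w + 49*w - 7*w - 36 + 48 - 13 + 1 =30*s^3 - 55*s^2 + 25*s + w*(-35*s^2 + 35*s)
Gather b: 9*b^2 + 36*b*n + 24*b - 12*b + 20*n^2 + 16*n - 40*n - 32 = 9*b^2 + b*(36*n + 12) + 20*n^2 - 24*n - 32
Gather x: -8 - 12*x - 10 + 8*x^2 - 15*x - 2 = 8*x^2 - 27*x - 20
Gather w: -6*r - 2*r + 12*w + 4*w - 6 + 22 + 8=-8*r + 16*w + 24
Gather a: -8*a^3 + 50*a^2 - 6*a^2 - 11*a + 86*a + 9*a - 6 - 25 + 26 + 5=-8*a^3 + 44*a^2 + 84*a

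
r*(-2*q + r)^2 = 4*q^2*r - 4*q*r^2 + r^3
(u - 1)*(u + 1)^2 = u^3 + u^2 - u - 1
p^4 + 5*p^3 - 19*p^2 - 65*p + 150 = (p - 3)*(p - 2)*(p + 5)^2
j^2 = j^2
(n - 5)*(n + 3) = n^2 - 2*n - 15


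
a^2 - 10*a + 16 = (a - 8)*(a - 2)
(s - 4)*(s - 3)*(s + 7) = s^3 - 37*s + 84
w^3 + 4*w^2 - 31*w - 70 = (w - 5)*(w + 2)*(w + 7)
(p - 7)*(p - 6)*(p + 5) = p^3 - 8*p^2 - 23*p + 210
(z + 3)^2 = z^2 + 6*z + 9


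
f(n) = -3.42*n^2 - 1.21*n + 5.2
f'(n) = -6.84*n - 1.21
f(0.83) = 1.84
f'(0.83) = -6.89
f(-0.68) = 4.44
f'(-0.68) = 3.44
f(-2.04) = -6.56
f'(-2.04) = 12.74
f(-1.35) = 0.60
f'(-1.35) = 8.02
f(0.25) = 4.68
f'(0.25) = -2.92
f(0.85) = 1.70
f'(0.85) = -7.02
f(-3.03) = -22.53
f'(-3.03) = 19.52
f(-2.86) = -19.31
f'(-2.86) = 18.35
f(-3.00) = -21.95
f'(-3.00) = 19.31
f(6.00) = -125.18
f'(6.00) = -42.25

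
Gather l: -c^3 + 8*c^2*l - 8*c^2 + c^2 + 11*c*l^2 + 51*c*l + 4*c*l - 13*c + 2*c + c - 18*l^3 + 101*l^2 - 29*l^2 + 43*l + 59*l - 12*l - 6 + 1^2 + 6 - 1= -c^3 - 7*c^2 - 10*c - 18*l^3 + l^2*(11*c + 72) + l*(8*c^2 + 55*c + 90)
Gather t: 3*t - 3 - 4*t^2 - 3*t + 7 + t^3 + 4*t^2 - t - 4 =t^3 - t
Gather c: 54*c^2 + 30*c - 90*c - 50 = 54*c^2 - 60*c - 50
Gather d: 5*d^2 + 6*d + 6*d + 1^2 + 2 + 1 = 5*d^2 + 12*d + 4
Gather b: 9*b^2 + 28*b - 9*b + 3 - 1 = 9*b^2 + 19*b + 2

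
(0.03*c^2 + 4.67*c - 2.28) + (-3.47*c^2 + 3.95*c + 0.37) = -3.44*c^2 + 8.62*c - 1.91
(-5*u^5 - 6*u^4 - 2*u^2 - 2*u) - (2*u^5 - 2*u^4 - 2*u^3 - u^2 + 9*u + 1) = -7*u^5 - 4*u^4 + 2*u^3 - u^2 - 11*u - 1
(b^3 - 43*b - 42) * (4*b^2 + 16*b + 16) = 4*b^5 + 16*b^4 - 156*b^3 - 856*b^2 - 1360*b - 672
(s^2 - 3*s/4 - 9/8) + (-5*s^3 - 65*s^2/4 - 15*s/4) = -5*s^3 - 61*s^2/4 - 9*s/2 - 9/8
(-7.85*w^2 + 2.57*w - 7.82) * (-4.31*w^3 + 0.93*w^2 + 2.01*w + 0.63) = 33.8335*w^5 - 18.3772*w^4 + 20.3158*w^3 - 7.0524*w^2 - 14.0991*w - 4.9266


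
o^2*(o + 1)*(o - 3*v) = o^4 - 3*o^3*v + o^3 - 3*o^2*v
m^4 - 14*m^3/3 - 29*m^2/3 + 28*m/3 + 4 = (m - 6)*(m - 1)*(m + 1/3)*(m + 2)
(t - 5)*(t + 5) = t^2 - 25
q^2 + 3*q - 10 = (q - 2)*(q + 5)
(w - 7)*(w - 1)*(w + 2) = w^3 - 6*w^2 - 9*w + 14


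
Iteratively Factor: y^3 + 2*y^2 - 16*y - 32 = (y - 4)*(y^2 + 6*y + 8) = (y - 4)*(y + 4)*(y + 2)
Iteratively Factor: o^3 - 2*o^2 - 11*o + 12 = (o - 1)*(o^2 - o - 12) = (o - 1)*(o + 3)*(o - 4)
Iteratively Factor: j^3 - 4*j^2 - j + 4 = (j - 4)*(j^2 - 1) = (j - 4)*(j + 1)*(j - 1)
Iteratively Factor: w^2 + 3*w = (w)*(w + 3)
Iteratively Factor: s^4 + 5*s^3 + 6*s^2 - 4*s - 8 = (s + 2)*(s^3 + 3*s^2 - 4) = (s - 1)*(s + 2)*(s^2 + 4*s + 4) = (s - 1)*(s + 2)^2*(s + 2)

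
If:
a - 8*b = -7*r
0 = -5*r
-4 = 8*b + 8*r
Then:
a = -4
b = -1/2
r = 0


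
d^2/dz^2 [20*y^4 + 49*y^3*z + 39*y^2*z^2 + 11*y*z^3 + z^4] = 78*y^2 + 66*y*z + 12*z^2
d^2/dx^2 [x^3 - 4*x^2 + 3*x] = 6*x - 8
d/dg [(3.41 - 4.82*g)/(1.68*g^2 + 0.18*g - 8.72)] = (8.0976*g^2 - 11.4576*g + 41.4166)/(2.8224*g^4 + 0.6048*g^3 - 29.2668*g^2 - 3.1392*g + 76.0384)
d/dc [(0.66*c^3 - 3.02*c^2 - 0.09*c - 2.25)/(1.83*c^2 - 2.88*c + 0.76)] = (1.2078*c^4 - 3.8016*c^3 + 10.3671*c^2 + 3.6446*c - 6.5484)/(3.3489*c^4 - 10.5408*c^3 + 11.076*c^2 - 4.3776*c + 0.5776)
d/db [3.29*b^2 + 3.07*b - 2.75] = 6.58*b + 3.07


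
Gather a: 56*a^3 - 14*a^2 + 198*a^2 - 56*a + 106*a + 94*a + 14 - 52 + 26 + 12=56*a^3 + 184*a^2 + 144*a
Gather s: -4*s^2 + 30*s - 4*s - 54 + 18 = -4*s^2 + 26*s - 36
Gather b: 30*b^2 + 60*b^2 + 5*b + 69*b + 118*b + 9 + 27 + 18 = 90*b^2 + 192*b + 54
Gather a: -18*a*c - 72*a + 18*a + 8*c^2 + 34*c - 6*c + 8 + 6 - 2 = a*(-18*c - 54) + 8*c^2 + 28*c + 12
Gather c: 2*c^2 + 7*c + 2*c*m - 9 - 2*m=2*c^2 + c*(2*m + 7) - 2*m - 9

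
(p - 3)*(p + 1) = p^2 - 2*p - 3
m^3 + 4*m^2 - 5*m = m*(m - 1)*(m + 5)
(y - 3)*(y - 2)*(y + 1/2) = y^3 - 9*y^2/2 + 7*y/2 + 3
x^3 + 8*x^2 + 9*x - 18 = (x - 1)*(x + 3)*(x + 6)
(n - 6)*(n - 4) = n^2 - 10*n + 24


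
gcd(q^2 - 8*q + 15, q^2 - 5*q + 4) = 1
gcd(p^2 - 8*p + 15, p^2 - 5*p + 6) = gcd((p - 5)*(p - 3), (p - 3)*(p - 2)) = p - 3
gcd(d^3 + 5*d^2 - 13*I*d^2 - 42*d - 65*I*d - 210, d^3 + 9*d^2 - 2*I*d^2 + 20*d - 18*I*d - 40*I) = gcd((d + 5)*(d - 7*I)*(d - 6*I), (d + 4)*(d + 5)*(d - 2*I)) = d + 5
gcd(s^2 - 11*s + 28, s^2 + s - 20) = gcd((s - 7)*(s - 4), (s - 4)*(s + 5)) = s - 4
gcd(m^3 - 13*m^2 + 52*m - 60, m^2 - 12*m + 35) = m - 5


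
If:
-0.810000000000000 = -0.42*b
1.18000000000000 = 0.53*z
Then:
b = 1.93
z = 2.23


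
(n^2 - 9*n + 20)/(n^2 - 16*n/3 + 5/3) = 3*(n - 4)/(3*n - 1)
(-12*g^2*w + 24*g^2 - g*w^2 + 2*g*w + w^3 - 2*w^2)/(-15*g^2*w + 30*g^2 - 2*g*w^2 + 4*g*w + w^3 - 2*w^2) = (-4*g + w)/(-5*g + w)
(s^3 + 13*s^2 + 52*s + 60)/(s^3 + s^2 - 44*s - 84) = (s + 5)/(s - 7)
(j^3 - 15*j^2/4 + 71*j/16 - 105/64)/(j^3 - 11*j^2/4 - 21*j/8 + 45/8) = (16*j^2 - 40*j + 21)/(8*(2*j^2 - 3*j - 9))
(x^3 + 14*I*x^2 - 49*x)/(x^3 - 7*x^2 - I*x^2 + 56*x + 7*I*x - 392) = x*(x + 7*I)/(x^2 - x*(7 + 8*I) + 56*I)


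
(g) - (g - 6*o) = 6*o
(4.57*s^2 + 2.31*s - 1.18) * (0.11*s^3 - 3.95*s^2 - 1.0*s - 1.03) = 0.5027*s^5 - 17.7974*s^4 - 13.8243*s^3 - 2.3561*s^2 - 1.1993*s + 1.2154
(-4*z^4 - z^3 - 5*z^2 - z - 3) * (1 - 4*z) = 16*z^5 + 19*z^3 - z^2 + 11*z - 3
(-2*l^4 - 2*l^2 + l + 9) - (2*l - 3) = -2*l^4 - 2*l^2 - l + 12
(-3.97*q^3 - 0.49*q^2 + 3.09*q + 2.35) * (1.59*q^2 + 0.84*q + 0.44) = -6.3123*q^5 - 4.1139*q^4 + 2.7547*q^3 + 6.1165*q^2 + 3.3336*q + 1.034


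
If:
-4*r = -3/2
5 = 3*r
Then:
No Solution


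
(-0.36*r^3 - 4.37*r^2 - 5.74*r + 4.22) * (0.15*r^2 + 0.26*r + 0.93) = -0.054*r^5 - 0.7491*r^4 - 2.332*r^3 - 4.9235*r^2 - 4.241*r + 3.9246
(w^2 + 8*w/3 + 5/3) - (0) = w^2 + 8*w/3 + 5/3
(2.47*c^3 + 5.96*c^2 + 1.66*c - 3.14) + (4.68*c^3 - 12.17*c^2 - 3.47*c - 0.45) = 7.15*c^3 - 6.21*c^2 - 1.81*c - 3.59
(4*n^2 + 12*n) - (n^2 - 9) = 3*n^2 + 12*n + 9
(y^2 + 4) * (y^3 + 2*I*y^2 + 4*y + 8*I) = y^5 + 2*I*y^4 + 8*y^3 + 16*I*y^2 + 16*y + 32*I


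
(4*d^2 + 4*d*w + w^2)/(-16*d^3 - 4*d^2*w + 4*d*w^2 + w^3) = (2*d + w)/(-8*d^2 + 2*d*w + w^2)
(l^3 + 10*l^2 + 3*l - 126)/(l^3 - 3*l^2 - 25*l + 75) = (l^2 + 13*l + 42)/(l^2 - 25)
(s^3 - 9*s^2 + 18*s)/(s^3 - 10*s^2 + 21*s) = (s - 6)/(s - 7)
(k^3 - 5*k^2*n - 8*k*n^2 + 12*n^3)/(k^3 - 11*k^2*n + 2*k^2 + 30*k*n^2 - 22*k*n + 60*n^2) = (k^2 + k*n - 2*n^2)/(k^2 - 5*k*n + 2*k - 10*n)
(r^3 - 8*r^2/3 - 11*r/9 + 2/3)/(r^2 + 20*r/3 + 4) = (r^2 - 10*r/3 + 1)/(r + 6)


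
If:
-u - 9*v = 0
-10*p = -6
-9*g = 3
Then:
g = -1/3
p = 3/5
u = -9*v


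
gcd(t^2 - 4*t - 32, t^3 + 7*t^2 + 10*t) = 1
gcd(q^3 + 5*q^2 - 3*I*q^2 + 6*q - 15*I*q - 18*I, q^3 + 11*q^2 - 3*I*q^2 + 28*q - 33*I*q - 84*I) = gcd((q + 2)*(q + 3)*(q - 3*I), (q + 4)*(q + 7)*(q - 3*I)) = q - 3*I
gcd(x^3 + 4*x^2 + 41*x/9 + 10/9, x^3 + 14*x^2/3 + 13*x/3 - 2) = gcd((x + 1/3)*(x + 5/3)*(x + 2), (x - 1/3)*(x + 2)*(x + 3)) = x + 2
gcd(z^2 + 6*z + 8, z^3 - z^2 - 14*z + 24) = z + 4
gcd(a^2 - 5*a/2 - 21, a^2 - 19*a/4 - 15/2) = a - 6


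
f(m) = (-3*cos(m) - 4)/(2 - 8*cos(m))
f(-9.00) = -0.14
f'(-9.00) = -0.18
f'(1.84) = 2.15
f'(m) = 3*sin(m)/(2 - 8*cos(m)) - 8*(-3*cos(m) - 4)*sin(m)/(2 - 8*cos(m))^2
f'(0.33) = 0.40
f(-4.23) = -0.46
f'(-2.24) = -0.61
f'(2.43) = 0.38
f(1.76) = -0.98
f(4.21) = -0.44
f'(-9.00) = -0.18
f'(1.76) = 3.04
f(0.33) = 1.23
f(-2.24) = -0.31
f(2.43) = -0.21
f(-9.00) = -0.14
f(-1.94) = -0.60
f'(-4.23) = 1.03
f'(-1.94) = -1.48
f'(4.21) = -0.97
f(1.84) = -0.78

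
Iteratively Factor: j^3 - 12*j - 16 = (j + 2)*(j^2 - 2*j - 8) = (j - 4)*(j + 2)*(j + 2)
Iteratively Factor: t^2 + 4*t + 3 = (t + 3)*(t + 1)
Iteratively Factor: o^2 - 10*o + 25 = (o - 5)*(o - 5)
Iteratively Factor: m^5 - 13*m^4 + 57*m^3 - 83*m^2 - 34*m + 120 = (m - 2)*(m^4 - 11*m^3 + 35*m^2 - 13*m - 60) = (m - 2)*(m + 1)*(m^3 - 12*m^2 + 47*m - 60) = (m - 4)*(m - 2)*(m + 1)*(m^2 - 8*m + 15) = (m - 4)*(m - 3)*(m - 2)*(m + 1)*(m - 5)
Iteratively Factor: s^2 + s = (s)*(s + 1)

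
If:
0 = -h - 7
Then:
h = -7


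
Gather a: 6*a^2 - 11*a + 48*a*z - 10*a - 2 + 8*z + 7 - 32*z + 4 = 6*a^2 + a*(48*z - 21) - 24*z + 9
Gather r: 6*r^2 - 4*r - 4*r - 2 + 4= 6*r^2 - 8*r + 2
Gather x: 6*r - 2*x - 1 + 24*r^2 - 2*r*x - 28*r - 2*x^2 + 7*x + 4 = 24*r^2 - 22*r - 2*x^2 + x*(5 - 2*r) + 3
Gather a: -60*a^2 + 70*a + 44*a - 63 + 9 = -60*a^2 + 114*a - 54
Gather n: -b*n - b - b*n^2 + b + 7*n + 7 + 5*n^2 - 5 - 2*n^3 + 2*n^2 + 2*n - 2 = -2*n^3 + n^2*(7 - b) + n*(9 - b)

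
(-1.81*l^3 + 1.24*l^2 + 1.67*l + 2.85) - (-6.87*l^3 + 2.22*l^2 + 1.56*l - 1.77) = 5.06*l^3 - 0.98*l^2 + 0.11*l + 4.62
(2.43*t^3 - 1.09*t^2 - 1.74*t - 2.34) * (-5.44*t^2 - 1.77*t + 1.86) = -13.2192*t^5 + 1.6285*t^4 + 15.9147*t^3 + 13.782*t^2 + 0.9054*t - 4.3524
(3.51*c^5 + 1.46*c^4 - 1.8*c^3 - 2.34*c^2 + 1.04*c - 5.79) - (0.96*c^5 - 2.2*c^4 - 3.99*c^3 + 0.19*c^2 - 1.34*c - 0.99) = 2.55*c^5 + 3.66*c^4 + 2.19*c^3 - 2.53*c^2 + 2.38*c - 4.8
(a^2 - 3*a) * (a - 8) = a^3 - 11*a^2 + 24*a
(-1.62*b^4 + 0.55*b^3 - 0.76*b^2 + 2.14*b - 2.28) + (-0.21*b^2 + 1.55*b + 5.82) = -1.62*b^4 + 0.55*b^3 - 0.97*b^2 + 3.69*b + 3.54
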